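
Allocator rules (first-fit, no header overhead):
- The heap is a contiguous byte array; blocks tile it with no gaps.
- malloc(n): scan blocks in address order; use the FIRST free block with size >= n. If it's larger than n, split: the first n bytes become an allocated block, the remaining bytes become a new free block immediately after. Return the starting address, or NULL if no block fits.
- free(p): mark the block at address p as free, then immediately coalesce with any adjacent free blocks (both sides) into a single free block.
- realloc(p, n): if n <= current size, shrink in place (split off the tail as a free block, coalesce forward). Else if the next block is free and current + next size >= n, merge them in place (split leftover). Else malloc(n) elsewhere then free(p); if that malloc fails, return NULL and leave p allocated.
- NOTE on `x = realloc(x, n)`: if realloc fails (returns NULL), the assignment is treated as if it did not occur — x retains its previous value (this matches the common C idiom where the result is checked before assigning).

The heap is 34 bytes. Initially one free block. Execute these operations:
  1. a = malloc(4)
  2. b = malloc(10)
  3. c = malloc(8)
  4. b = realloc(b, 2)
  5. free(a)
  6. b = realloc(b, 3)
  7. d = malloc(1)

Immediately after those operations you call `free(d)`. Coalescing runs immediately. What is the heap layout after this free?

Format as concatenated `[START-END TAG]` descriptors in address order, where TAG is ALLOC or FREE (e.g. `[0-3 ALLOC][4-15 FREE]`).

Answer: [0-3 FREE][4-6 ALLOC][7-13 FREE][14-21 ALLOC][22-33 FREE]

Derivation:
Op 1: a = malloc(4) -> a = 0; heap: [0-3 ALLOC][4-33 FREE]
Op 2: b = malloc(10) -> b = 4; heap: [0-3 ALLOC][4-13 ALLOC][14-33 FREE]
Op 3: c = malloc(8) -> c = 14; heap: [0-3 ALLOC][4-13 ALLOC][14-21 ALLOC][22-33 FREE]
Op 4: b = realloc(b, 2) -> b = 4; heap: [0-3 ALLOC][4-5 ALLOC][6-13 FREE][14-21 ALLOC][22-33 FREE]
Op 5: free(a) -> (freed a); heap: [0-3 FREE][4-5 ALLOC][6-13 FREE][14-21 ALLOC][22-33 FREE]
Op 6: b = realloc(b, 3) -> b = 4; heap: [0-3 FREE][4-6 ALLOC][7-13 FREE][14-21 ALLOC][22-33 FREE]
Op 7: d = malloc(1) -> d = 0; heap: [0-0 ALLOC][1-3 FREE][4-6 ALLOC][7-13 FREE][14-21 ALLOC][22-33 FREE]
free(d): d = 0 -> block [0-0 ALLOC]; mark free, coalesce with adjacent free neighbors -> [0-3 FREE][4-6 ALLOC][7-13 FREE][14-21 ALLOC][22-33 FREE]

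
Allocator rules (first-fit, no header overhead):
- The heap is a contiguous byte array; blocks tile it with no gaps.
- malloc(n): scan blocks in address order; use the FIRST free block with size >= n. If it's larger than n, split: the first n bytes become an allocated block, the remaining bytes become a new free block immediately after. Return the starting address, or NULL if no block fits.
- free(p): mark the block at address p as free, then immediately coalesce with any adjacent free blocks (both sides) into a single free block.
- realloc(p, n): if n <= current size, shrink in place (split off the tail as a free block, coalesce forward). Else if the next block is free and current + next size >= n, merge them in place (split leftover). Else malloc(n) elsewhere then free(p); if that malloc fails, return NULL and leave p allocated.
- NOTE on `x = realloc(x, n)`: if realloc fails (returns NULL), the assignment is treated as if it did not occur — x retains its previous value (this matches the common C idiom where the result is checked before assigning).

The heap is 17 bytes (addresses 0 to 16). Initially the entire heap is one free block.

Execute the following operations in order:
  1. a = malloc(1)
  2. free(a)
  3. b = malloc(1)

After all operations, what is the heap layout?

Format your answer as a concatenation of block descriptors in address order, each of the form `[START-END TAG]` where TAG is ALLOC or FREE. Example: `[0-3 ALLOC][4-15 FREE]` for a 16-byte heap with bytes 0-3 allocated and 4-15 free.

Op 1: a = malloc(1) -> a = 0; heap: [0-0 ALLOC][1-16 FREE]
Op 2: free(a) -> (freed a); heap: [0-16 FREE]
Op 3: b = malloc(1) -> b = 0; heap: [0-0 ALLOC][1-16 FREE]

Answer: [0-0 ALLOC][1-16 FREE]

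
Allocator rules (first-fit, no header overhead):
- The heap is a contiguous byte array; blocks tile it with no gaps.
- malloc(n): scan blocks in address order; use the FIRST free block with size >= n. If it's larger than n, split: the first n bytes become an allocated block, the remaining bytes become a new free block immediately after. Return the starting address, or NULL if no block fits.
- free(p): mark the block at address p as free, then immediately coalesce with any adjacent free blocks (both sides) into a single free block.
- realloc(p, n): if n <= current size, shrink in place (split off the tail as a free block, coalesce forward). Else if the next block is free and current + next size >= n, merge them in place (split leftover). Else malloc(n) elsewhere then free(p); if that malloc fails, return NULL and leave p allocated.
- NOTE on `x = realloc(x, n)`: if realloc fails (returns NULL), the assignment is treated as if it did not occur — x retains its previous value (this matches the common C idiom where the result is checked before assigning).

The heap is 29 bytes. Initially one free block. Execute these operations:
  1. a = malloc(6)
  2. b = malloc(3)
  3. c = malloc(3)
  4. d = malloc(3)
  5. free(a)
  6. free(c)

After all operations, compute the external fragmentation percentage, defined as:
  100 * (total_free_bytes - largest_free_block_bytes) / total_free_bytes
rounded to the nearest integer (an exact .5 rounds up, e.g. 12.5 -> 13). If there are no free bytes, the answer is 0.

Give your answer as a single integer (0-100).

Op 1: a = malloc(6) -> a = 0; heap: [0-5 ALLOC][6-28 FREE]
Op 2: b = malloc(3) -> b = 6; heap: [0-5 ALLOC][6-8 ALLOC][9-28 FREE]
Op 3: c = malloc(3) -> c = 9; heap: [0-5 ALLOC][6-8 ALLOC][9-11 ALLOC][12-28 FREE]
Op 4: d = malloc(3) -> d = 12; heap: [0-5 ALLOC][6-8 ALLOC][9-11 ALLOC][12-14 ALLOC][15-28 FREE]
Op 5: free(a) -> (freed a); heap: [0-5 FREE][6-8 ALLOC][9-11 ALLOC][12-14 ALLOC][15-28 FREE]
Op 6: free(c) -> (freed c); heap: [0-5 FREE][6-8 ALLOC][9-11 FREE][12-14 ALLOC][15-28 FREE]
Free blocks: [6 3 14] total_free=23 largest=14 -> 100*(23-14)/23 = 900/23 ≈ 39.130 -> rounds to 39

Answer: 39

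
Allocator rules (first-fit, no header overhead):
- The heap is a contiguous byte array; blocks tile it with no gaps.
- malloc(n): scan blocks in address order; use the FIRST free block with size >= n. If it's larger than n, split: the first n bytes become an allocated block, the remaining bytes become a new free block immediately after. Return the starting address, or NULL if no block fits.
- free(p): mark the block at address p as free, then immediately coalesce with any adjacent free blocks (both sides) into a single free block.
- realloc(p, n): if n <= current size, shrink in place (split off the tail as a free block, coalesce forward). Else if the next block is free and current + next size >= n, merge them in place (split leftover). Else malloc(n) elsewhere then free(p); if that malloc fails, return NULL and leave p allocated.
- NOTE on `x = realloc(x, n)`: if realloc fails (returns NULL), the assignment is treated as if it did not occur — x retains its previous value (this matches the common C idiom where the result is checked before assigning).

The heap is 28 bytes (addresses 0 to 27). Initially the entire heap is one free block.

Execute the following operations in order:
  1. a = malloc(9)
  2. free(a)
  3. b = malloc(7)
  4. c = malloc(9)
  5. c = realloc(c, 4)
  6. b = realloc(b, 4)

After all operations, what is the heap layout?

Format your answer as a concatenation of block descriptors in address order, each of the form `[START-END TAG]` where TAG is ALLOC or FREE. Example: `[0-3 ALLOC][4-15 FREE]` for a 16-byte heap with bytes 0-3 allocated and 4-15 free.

Op 1: a = malloc(9) -> a = 0; heap: [0-8 ALLOC][9-27 FREE]
Op 2: free(a) -> (freed a); heap: [0-27 FREE]
Op 3: b = malloc(7) -> b = 0; heap: [0-6 ALLOC][7-27 FREE]
Op 4: c = malloc(9) -> c = 7; heap: [0-6 ALLOC][7-15 ALLOC][16-27 FREE]
Op 5: c = realloc(c, 4) -> c = 7; heap: [0-6 ALLOC][7-10 ALLOC][11-27 FREE]
Op 6: b = realloc(b, 4) -> b = 0; heap: [0-3 ALLOC][4-6 FREE][7-10 ALLOC][11-27 FREE]

Answer: [0-3 ALLOC][4-6 FREE][7-10 ALLOC][11-27 FREE]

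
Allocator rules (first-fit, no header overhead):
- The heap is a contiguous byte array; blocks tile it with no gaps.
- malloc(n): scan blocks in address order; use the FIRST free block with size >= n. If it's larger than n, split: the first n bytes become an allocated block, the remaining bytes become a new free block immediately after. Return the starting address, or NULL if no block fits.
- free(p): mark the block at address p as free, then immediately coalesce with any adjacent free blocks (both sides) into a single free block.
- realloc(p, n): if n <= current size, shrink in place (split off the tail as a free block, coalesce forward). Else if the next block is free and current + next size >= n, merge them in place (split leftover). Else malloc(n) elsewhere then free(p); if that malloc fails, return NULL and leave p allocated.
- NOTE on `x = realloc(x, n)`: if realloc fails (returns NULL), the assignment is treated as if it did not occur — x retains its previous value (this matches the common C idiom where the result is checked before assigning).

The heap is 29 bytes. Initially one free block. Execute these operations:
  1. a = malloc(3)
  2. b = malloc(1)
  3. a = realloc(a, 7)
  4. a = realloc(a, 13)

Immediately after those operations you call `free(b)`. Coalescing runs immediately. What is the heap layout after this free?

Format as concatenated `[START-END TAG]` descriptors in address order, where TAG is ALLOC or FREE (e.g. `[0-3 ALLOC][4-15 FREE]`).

Op 1: a = malloc(3) -> a = 0; heap: [0-2 ALLOC][3-28 FREE]
Op 2: b = malloc(1) -> b = 3; heap: [0-2 ALLOC][3-3 ALLOC][4-28 FREE]
Op 3: a = realloc(a, 7) -> a = 4; heap: [0-2 FREE][3-3 ALLOC][4-10 ALLOC][11-28 FREE]
Op 4: a = realloc(a, 13) -> a = 4; heap: [0-2 FREE][3-3 ALLOC][4-16 ALLOC][17-28 FREE]
free(b): b = 3 -> block [3-3 ALLOC]; mark free, coalesce with adjacent free neighbors -> [0-3 FREE][4-16 ALLOC][17-28 FREE]

Answer: [0-3 FREE][4-16 ALLOC][17-28 FREE]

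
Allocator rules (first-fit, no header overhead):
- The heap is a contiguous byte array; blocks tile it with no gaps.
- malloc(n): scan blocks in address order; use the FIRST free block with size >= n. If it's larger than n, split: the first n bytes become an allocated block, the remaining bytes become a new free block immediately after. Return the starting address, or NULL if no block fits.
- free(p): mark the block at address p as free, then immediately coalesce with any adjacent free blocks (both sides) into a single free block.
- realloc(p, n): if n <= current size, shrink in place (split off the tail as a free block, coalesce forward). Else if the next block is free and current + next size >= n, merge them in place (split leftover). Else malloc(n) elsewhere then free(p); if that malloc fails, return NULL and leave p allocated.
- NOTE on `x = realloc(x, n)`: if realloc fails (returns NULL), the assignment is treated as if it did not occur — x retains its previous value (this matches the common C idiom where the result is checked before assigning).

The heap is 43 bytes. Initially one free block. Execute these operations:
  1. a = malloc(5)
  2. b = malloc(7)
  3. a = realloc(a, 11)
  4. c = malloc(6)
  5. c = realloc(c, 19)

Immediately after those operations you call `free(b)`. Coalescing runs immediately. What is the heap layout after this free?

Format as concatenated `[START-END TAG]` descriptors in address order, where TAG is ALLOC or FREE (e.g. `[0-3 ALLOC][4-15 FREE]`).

Answer: [0-11 FREE][12-22 ALLOC][23-41 ALLOC][42-42 FREE]

Derivation:
Op 1: a = malloc(5) -> a = 0; heap: [0-4 ALLOC][5-42 FREE]
Op 2: b = malloc(7) -> b = 5; heap: [0-4 ALLOC][5-11 ALLOC][12-42 FREE]
Op 3: a = realloc(a, 11) -> a = 12; heap: [0-4 FREE][5-11 ALLOC][12-22 ALLOC][23-42 FREE]
Op 4: c = malloc(6) -> c = 23; heap: [0-4 FREE][5-11 ALLOC][12-22 ALLOC][23-28 ALLOC][29-42 FREE]
Op 5: c = realloc(c, 19) -> c = 23; heap: [0-4 FREE][5-11 ALLOC][12-22 ALLOC][23-41 ALLOC][42-42 FREE]
free(b): b = 5 -> block [5-11 ALLOC]; mark free, coalesce with adjacent free neighbors -> [0-11 FREE][12-22 ALLOC][23-41 ALLOC][42-42 FREE]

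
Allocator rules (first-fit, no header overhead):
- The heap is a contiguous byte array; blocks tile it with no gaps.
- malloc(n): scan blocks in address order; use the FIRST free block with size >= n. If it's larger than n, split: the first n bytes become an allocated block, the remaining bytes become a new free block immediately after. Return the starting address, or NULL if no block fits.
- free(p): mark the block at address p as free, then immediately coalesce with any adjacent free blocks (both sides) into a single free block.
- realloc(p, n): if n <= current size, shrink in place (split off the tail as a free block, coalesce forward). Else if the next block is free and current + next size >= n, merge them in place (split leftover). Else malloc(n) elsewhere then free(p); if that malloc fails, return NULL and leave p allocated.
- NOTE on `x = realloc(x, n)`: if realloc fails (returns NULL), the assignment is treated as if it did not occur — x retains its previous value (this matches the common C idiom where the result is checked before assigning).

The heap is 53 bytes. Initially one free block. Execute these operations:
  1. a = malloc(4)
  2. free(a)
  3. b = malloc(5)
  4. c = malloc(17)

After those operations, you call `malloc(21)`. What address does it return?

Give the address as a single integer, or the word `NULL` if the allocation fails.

Answer: 22

Derivation:
Op 1: a = malloc(4) -> a = 0; heap: [0-3 ALLOC][4-52 FREE]
Op 2: free(a) -> (freed a); heap: [0-52 FREE]
Op 3: b = malloc(5) -> b = 0; heap: [0-4 ALLOC][5-52 FREE]
Op 4: c = malloc(17) -> c = 5; heap: [0-4 ALLOC][5-21 ALLOC][22-52 FREE]
malloc(21): first-fit scan over [0-4 ALLOC][5-21 ALLOC][22-52 FREE] -> 22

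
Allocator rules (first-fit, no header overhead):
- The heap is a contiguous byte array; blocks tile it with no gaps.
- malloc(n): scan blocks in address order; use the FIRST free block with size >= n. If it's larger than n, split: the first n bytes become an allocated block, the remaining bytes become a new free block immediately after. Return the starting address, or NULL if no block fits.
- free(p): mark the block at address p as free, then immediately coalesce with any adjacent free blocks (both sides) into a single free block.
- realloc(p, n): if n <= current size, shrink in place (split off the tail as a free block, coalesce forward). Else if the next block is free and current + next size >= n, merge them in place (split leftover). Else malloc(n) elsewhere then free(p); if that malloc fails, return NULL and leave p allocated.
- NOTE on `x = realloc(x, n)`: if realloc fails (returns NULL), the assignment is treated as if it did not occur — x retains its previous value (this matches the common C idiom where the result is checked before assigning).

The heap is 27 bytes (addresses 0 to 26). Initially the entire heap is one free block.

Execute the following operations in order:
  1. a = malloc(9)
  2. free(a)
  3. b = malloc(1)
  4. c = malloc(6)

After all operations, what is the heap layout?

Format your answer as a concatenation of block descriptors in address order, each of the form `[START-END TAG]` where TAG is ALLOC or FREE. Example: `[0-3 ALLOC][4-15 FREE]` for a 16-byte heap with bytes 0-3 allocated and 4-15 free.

Answer: [0-0 ALLOC][1-6 ALLOC][7-26 FREE]

Derivation:
Op 1: a = malloc(9) -> a = 0; heap: [0-8 ALLOC][9-26 FREE]
Op 2: free(a) -> (freed a); heap: [0-26 FREE]
Op 3: b = malloc(1) -> b = 0; heap: [0-0 ALLOC][1-26 FREE]
Op 4: c = malloc(6) -> c = 1; heap: [0-0 ALLOC][1-6 ALLOC][7-26 FREE]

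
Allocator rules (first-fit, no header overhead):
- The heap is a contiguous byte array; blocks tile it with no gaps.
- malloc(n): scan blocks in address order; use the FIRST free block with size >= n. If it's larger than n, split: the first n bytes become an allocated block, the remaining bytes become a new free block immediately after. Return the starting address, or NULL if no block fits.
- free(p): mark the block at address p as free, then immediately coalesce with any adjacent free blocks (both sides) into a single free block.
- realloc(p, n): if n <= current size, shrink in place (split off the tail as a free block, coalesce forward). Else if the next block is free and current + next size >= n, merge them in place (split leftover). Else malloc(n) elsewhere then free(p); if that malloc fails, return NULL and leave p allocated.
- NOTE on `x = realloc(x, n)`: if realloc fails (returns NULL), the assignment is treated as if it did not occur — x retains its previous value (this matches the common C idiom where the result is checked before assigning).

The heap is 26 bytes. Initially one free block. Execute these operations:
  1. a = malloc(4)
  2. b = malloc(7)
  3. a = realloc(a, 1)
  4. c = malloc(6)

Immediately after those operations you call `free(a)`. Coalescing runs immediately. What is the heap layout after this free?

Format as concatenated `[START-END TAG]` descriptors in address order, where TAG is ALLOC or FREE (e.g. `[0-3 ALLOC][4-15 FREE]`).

Op 1: a = malloc(4) -> a = 0; heap: [0-3 ALLOC][4-25 FREE]
Op 2: b = malloc(7) -> b = 4; heap: [0-3 ALLOC][4-10 ALLOC][11-25 FREE]
Op 3: a = realloc(a, 1) -> a = 0; heap: [0-0 ALLOC][1-3 FREE][4-10 ALLOC][11-25 FREE]
Op 4: c = malloc(6) -> c = 11; heap: [0-0 ALLOC][1-3 FREE][4-10 ALLOC][11-16 ALLOC][17-25 FREE]
free(a): a = 0 -> block [0-0 ALLOC]; mark free, coalesce with adjacent free neighbors -> [0-3 FREE][4-10 ALLOC][11-16 ALLOC][17-25 FREE]

Answer: [0-3 FREE][4-10 ALLOC][11-16 ALLOC][17-25 FREE]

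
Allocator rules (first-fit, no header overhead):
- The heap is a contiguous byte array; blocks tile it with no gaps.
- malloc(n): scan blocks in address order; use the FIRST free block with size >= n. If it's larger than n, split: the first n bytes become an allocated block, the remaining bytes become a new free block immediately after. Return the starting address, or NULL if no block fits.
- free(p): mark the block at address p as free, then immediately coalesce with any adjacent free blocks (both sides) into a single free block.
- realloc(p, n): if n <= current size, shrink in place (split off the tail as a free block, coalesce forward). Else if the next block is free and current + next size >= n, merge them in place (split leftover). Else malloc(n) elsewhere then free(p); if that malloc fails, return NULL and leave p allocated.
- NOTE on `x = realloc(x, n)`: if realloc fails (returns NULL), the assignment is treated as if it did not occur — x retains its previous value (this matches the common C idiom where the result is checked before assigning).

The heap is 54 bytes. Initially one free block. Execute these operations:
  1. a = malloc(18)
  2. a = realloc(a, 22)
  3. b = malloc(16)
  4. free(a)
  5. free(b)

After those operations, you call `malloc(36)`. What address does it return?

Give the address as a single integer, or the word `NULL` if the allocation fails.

Op 1: a = malloc(18) -> a = 0; heap: [0-17 ALLOC][18-53 FREE]
Op 2: a = realloc(a, 22) -> a = 0; heap: [0-21 ALLOC][22-53 FREE]
Op 3: b = malloc(16) -> b = 22; heap: [0-21 ALLOC][22-37 ALLOC][38-53 FREE]
Op 4: free(a) -> (freed a); heap: [0-21 FREE][22-37 ALLOC][38-53 FREE]
Op 5: free(b) -> (freed b); heap: [0-53 FREE]
malloc(36): first-fit scan over [0-53 FREE] -> 0

Answer: 0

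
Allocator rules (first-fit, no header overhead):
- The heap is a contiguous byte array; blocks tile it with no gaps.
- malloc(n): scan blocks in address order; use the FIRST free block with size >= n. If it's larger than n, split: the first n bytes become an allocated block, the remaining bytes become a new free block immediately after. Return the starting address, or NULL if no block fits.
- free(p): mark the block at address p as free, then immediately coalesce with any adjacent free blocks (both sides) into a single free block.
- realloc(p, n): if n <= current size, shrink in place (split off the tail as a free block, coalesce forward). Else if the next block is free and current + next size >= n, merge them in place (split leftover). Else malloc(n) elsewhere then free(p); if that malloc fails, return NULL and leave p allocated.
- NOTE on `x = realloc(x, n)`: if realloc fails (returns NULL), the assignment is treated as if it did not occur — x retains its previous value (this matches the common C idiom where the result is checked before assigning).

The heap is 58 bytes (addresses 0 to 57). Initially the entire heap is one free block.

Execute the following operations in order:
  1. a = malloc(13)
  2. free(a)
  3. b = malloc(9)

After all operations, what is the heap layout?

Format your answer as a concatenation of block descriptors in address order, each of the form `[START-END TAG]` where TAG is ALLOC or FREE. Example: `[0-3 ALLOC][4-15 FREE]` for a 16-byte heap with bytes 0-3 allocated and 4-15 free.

Answer: [0-8 ALLOC][9-57 FREE]

Derivation:
Op 1: a = malloc(13) -> a = 0; heap: [0-12 ALLOC][13-57 FREE]
Op 2: free(a) -> (freed a); heap: [0-57 FREE]
Op 3: b = malloc(9) -> b = 0; heap: [0-8 ALLOC][9-57 FREE]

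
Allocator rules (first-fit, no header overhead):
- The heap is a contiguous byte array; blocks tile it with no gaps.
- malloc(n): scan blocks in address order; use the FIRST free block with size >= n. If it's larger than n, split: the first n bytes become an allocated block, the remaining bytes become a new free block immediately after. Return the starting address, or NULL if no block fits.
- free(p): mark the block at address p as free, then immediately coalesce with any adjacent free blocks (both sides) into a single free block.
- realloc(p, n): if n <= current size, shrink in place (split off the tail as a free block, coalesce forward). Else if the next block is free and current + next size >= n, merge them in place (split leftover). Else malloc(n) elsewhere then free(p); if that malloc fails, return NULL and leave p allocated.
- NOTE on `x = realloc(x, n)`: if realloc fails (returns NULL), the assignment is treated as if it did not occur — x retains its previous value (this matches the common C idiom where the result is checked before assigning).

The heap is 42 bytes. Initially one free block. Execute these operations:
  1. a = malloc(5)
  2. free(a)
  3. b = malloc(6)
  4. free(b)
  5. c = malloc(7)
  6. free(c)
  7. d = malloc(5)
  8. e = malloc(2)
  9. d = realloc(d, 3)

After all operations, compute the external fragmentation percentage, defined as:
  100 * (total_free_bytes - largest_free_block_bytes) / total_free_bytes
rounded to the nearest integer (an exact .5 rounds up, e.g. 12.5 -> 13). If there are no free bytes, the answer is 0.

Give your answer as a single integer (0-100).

Op 1: a = malloc(5) -> a = 0; heap: [0-4 ALLOC][5-41 FREE]
Op 2: free(a) -> (freed a); heap: [0-41 FREE]
Op 3: b = malloc(6) -> b = 0; heap: [0-5 ALLOC][6-41 FREE]
Op 4: free(b) -> (freed b); heap: [0-41 FREE]
Op 5: c = malloc(7) -> c = 0; heap: [0-6 ALLOC][7-41 FREE]
Op 6: free(c) -> (freed c); heap: [0-41 FREE]
Op 7: d = malloc(5) -> d = 0; heap: [0-4 ALLOC][5-41 FREE]
Op 8: e = malloc(2) -> e = 5; heap: [0-4 ALLOC][5-6 ALLOC][7-41 FREE]
Op 9: d = realloc(d, 3) -> d = 0; heap: [0-2 ALLOC][3-4 FREE][5-6 ALLOC][7-41 FREE]
Free blocks: [2 35] total_free=37 largest=35 -> 100*(37-35)/37 = 200/37 ≈ 5.405 -> rounds to 5

Answer: 5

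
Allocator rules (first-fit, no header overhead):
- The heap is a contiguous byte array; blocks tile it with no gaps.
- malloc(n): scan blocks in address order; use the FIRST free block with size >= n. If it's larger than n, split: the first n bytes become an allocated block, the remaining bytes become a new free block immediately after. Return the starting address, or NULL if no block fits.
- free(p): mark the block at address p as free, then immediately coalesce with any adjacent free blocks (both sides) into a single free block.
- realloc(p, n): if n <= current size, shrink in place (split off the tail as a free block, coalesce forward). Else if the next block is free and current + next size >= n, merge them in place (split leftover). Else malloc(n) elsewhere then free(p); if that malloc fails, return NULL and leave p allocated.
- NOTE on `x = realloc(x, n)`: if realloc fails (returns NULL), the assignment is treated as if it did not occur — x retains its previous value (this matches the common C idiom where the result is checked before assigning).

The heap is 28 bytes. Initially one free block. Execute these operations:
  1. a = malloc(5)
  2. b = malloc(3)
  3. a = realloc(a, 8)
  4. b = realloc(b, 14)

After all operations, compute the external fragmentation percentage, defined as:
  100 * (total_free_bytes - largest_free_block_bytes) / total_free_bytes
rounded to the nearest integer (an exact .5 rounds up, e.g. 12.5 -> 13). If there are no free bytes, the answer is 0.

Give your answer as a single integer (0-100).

Op 1: a = malloc(5) -> a = 0; heap: [0-4 ALLOC][5-27 FREE]
Op 2: b = malloc(3) -> b = 5; heap: [0-4 ALLOC][5-7 ALLOC][8-27 FREE]
Op 3: a = realloc(a, 8) -> a = 8; heap: [0-4 FREE][5-7 ALLOC][8-15 ALLOC][16-27 FREE]
Op 4: b = realloc(b, 14) -> NULL (b unchanged); heap: [0-4 FREE][5-7 ALLOC][8-15 ALLOC][16-27 FREE]
Free blocks: [5 12] total_free=17 largest=12 -> 100*(17-12)/17 = 500/17 ≈ 29.412 -> rounds to 29

Answer: 29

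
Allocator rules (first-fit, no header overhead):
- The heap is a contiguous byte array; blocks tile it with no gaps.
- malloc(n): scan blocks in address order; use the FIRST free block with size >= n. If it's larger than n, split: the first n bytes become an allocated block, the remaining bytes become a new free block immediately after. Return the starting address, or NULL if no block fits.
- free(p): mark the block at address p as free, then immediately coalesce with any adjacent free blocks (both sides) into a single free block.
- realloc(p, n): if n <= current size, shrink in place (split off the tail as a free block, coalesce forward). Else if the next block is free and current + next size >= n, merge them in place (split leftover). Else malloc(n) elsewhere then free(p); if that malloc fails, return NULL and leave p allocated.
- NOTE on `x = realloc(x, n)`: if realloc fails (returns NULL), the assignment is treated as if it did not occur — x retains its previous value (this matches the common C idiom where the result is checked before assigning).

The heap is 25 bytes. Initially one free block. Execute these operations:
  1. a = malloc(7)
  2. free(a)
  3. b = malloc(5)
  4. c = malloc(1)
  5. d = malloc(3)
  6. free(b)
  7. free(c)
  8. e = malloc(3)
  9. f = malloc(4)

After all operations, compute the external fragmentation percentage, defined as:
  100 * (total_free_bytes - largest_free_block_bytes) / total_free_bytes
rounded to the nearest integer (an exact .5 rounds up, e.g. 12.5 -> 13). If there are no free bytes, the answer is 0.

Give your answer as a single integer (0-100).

Answer: 20

Derivation:
Op 1: a = malloc(7) -> a = 0; heap: [0-6 ALLOC][7-24 FREE]
Op 2: free(a) -> (freed a); heap: [0-24 FREE]
Op 3: b = malloc(5) -> b = 0; heap: [0-4 ALLOC][5-24 FREE]
Op 4: c = malloc(1) -> c = 5; heap: [0-4 ALLOC][5-5 ALLOC][6-24 FREE]
Op 5: d = malloc(3) -> d = 6; heap: [0-4 ALLOC][5-5 ALLOC][6-8 ALLOC][9-24 FREE]
Op 6: free(b) -> (freed b); heap: [0-4 FREE][5-5 ALLOC][6-8 ALLOC][9-24 FREE]
Op 7: free(c) -> (freed c); heap: [0-5 FREE][6-8 ALLOC][9-24 FREE]
Op 8: e = malloc(3) -> e = 0; heap: [0-2 ALLOC][3-5 FREE][6-8 ALLOC][9-24 FREE]
Op 9: f = malloc(4) -> f = 9; heap: [0-2 ALLOC][3-5 FREE][6-8 ALLOC][9-12 ALLOC][13-24 FREE]
Free blocks: [3 12] total_free=15 largest=12 -> 100*(15-12)/15 = 300/15 = 20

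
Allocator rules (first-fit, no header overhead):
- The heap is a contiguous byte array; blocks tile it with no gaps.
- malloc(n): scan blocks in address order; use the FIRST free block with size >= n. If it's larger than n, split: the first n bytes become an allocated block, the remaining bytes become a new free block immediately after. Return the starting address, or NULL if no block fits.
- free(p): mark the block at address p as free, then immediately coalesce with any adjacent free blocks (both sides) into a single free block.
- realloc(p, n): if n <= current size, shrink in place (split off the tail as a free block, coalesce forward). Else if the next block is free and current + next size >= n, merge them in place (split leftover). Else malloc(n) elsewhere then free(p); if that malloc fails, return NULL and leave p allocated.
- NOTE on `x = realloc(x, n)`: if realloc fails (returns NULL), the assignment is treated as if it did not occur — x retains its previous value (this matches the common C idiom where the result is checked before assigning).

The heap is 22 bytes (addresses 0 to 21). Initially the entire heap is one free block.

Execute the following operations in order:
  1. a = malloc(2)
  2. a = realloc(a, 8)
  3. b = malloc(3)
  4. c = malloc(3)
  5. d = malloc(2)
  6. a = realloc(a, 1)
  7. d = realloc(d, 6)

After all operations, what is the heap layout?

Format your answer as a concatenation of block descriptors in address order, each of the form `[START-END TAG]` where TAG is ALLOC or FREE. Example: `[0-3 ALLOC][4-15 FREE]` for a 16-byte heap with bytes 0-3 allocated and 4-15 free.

Op 1: a = malloc(2) -> a = 0; heap: [0-1 ALLOC][2-21 FREE]
Op 2: a = realloc(a, 8) -> a = 0; heap: [0-7 ALLOC][8-21 FREE]
Op 3: b = malloc(3) -> b = 8; heap: [0-7 ALLOC][8-10 ALLOC][11-21 FREE]
Op 4: c = malloc(3) -> c = 11; heap: [0-7 ALLOC][8-10 ALLOC][11-13 ALLOC][14-21 FREE]
Op 5: d = malloc(2) -> d = 14; heap: [0-7 ALLOC][8-10 ALLOC][11-13 ALLOC][14-15 ALLOC][16-21 FREE]
Op 6: a = realloc(a, 1) -> a = 0; heap: [0-0 ALLOC][1-7 FREE][8-10 ALLOC][11-13 ALLOC][14-15 ALLOC][16-21 FREE]
Op 7: d = realloc(d, 6) -> d = 14; heap: [0-0 ALLOC][1-7 FREE][8-10 ALLOC][11-13 ALLOC][14-19 ALLOC][20-21 FREE]

Answer: [0-0 ALLOC][1-7 FREE][8-10 ALLOC][11-13 ALLOC][14-19 ALLOC][20-21 FREE]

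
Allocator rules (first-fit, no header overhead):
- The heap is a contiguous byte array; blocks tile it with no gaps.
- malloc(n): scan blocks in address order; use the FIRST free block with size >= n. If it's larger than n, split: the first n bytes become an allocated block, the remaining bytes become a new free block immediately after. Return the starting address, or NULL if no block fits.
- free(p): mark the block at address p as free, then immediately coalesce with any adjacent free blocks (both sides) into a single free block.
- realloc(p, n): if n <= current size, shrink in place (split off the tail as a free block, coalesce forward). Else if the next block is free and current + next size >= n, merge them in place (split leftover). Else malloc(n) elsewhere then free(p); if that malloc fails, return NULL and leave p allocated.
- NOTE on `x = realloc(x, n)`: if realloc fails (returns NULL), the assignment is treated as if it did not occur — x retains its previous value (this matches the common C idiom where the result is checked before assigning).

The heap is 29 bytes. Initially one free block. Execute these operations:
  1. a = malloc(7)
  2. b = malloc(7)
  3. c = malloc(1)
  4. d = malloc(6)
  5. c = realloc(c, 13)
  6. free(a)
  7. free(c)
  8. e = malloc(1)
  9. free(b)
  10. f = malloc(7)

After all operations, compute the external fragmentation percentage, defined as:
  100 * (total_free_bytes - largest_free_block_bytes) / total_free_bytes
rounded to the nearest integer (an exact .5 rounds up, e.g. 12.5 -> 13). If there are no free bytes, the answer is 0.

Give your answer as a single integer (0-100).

Answer: 47

Derivation:
Op 1: a = malloc(7) -> a = 0; heap: [0-6 ALLOC][7-28 FREE]
Op 2: b = malloc(7) -> b = 7; heap: [0-6 ALLOC][7-13 ALLOC][14-28 FREE]
Op 3: c = malloc(1) -> c = 14; heap: [0-6 ALLOC][7-13 ALLOC][14-14 ALLOC][15-28 FREE]
Op 4: d = malloc(6) -> d = 15; heap: [0-6 ALLOC][7-13 ALLOC][14-14 ALLOC][15-20 ALLOC][21-28 FREE]
Op 5: c = realloc(c, 13) -> NULL (c unchanged); heap: [0-6 ALLOC][7-13 ALLOC][14-14 ALLOC][15-20 ALLOC][21-28 FREE]
Op 6: free(a) -> (freed a); heap: [0-6 FREE][7-13 ALLOC][14-14 ALLOC][15-20 ALLOC][21-28 FREE]
Op 7: free(c) -> (freed c); heap: [0-6 FREE][7-13 ALLOC][14-14 FREE][15-20 ALLOC][21-28 FREE]
Op 8: e = malloc(1) -> e = 0; heap: [0-0 ALLOC][1-6 FREE][7-13 ALLOC][14-14 FREE][15-20 ALLOC][21-28 FREE]
Op 9: free(b) -> (freed b); heap: [0-0 ALLOC][1-14 FREE][15-20 ALLOC][21-28 FREE]
Op 10: f = malloc(7) -> f = 1; heap: [0-0 ALLOC][1-7 ALLOC][8-14 FREE][15-20 ALLOC][21-28 FREE]
Free blocks: [7 8] total_free=15 largest=8 -> 100*(15-8)/15 = 700/15 ≈ 46.667 -> rounds to 47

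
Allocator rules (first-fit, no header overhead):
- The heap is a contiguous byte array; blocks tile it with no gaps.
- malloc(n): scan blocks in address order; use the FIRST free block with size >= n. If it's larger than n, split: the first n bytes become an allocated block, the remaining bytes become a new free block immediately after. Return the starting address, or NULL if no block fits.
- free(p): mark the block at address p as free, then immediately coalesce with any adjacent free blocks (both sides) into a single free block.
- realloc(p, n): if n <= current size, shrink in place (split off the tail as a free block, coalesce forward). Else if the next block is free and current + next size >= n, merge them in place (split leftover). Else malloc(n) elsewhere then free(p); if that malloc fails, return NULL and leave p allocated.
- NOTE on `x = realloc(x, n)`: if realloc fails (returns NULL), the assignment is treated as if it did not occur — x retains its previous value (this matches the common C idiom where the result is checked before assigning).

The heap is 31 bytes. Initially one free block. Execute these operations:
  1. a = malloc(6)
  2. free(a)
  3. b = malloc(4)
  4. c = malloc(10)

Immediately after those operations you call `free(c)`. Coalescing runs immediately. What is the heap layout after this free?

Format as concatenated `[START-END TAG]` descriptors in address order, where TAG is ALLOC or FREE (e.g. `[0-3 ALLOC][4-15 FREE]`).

Op 1: a = malloc(6) -> a = 0; heap: [0-5 ALLOC][6-30 FREE]
Op 2: free(a) -> (freed a); heap: [0-30 FREE]
Op 3: b = malloc(4) -> b = 0; heap: [0-3 ALLOC][4-30 FREE]
Op 4: c = malloc(10) -> c = 4; heap: [0-3 ALLOC][4-13 ALLOC][14-30 FREE]
free(c): c = 4 -> block [4-13 ALLOC]; mark free, coalesce with adjacent free neighbors -> [0-3 ALLOC][4-30 FREE]

Answer: [0-3 ALLOC][4-30 FREE]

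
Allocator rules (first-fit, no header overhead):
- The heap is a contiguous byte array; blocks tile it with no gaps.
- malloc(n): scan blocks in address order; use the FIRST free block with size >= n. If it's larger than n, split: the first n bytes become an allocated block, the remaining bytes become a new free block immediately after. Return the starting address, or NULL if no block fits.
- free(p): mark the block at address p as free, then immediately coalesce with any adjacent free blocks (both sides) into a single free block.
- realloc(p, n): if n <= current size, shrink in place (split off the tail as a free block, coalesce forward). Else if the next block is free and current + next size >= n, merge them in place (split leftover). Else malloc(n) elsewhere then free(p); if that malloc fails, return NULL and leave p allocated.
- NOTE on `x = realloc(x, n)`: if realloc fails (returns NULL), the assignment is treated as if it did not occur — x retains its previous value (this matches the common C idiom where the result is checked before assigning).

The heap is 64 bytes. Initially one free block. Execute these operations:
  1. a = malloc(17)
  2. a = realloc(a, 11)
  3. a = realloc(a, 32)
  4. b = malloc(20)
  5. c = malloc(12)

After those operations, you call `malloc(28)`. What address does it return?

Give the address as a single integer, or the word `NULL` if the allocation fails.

Op 1: a = malloc(17) -> a = 0; heap: [0-16 ALLOC][17-63 FREE]
Op 2: a = realloc(a, 11) -> a = 0; heap: [0-10 ALLOC][11-63 FREE]
Op 3: a = realloc(a, 32) -> a = 0; heap: [0-31 ALLOC][32-63 FREE]
Op 4: b = malloc(20) -> b = 32; heap: [0-31 ALLOC][32-51 ALLOC][52-63 FREE]
Op 5: c = malloc(12) -> c = 52; heap: [0-31 ALLOC][32-51 ALLOC][52-63 ALLOC]
malloc(28): first-fit scan over [0-31 ALLOC][32-51 ALLOC][52-63 ALLOC] -> NULL

Answer: NULL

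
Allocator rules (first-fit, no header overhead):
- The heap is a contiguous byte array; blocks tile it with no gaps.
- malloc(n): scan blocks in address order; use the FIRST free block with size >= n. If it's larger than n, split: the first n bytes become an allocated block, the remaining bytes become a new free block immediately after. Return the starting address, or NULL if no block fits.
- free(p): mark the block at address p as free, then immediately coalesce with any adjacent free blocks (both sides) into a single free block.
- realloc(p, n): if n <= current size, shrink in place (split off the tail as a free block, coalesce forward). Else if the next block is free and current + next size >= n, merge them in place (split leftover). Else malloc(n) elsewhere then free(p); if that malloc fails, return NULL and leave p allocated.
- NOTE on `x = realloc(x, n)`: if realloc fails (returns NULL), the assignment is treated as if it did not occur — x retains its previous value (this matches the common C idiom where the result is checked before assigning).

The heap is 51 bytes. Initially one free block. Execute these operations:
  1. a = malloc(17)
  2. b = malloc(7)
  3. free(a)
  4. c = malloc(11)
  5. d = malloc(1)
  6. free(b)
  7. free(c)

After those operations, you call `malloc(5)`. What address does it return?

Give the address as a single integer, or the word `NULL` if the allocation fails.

Answer: 0

Derivation:
Op 1: a = malloc(17) -> a = 0; heap: [0-16 ALLOC][17-50 FREE]
Op 2: b = malloc(7) -> b = 17; heap: [0-16 ALLOC][17-23 ALLOC][24-50 FREE]
Op 3: free(a) -> (freed a); heap: [0-16 FREE][17-23 ALLOC][24-50 FREE]
Op 4: c = malloc(11) -> c = 0; heap: [0-10 ALLOC][11-16 FREE][17-23 ALLOC][24-50 FREE]
Op 5: d = malloc(1) -> d = 11; heap: [0-10 ALLOC][11-11 ALLOC][12-16 FREE][17-23 ALLOC][24-50 FREE]
Op 6: free(b) -> (freed b); heap: [0-10 ALLOC][11-11 ALLOC][12-50 FREE]
Op 7: free(c) -> (freed c); heap: [0-10 FREE][11-11 ALLOC][12-50 FREE]
malloc(5): first-fit scan over [0-10 FREE][11-11 ALLOC][12-50 FREE] -> 0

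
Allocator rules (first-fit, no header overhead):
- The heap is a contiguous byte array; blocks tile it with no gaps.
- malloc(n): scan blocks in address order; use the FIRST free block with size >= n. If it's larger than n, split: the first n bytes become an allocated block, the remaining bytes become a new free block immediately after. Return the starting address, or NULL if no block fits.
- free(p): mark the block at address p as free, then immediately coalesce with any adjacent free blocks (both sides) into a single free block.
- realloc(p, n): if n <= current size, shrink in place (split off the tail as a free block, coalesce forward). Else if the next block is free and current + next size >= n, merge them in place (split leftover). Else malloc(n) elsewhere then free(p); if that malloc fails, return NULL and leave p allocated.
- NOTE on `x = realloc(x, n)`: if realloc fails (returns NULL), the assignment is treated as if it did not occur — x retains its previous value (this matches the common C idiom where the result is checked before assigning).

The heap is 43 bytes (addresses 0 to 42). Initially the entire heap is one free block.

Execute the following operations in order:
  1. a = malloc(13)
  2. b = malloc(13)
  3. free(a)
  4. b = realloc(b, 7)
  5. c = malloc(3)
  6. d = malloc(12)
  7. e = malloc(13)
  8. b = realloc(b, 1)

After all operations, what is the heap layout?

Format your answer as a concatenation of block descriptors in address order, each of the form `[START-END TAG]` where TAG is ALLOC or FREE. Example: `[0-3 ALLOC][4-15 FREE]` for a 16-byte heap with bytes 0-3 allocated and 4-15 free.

Op 1: a = malloc(13) -> a = 0; heap: [0-12 ALLOC][13-42 FREE]
Op 2: b = malloc(13) -> b = 13; heap: [0-12 ALLOC][13-25 ALLOC][26-42 FREE]
Op 3: free(a) -> (freed a); heap: [0-12 FREE][13-25 ALLOC][26-42 FREE]
Op 4: b = realloc(b, 7) -> b = 13; heap: [0-12 FREE][13-19 ALLOC][20-42 FREE]
Op 5: c = malloc(3) -> c = 0; heap: [0-2 ALLOC][3-12 FREE][13-19 ALLOC][20-42 FREE]
Op 6: d = malloc(12) -> d = 20; heap: [0-2 ALLOC][3-12 FREE][13-19 ALLOC][20-31 ALLOC][32-42 FREE]
Op 7: e = malloc(13) -> e = NULL; heap: [0-2 ALLOC][3-12 FREE][13-19 ALLOC][20-31 ALLOC][32-42 FREE]
Op 8: b = realloc(b, 1) -> b = 13; heap: [0-2 ALLOC][3-12 FREE][13-13 ALLOC][14-19 FREE][20-31 ALLOC][32-42 FREE]

Answer: [0-2 ALLOC][3-12 FREE][13-13 ALLOC][14-19 FREE][20-31 ALLOC][32-42 FREE]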